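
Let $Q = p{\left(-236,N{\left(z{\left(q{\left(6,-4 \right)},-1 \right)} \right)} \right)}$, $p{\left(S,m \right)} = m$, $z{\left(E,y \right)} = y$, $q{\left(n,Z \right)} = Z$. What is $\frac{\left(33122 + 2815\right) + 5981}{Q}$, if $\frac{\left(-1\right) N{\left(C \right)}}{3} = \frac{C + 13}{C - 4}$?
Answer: $\frac{104795}{18} \approx 5821.9$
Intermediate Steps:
$N{\left(C \right)} = - \frac{3 \left(13 + C\right)}{-4 + C}$ ($N{\left(C \right)} = - 3 \frac{C + 13}{C - 4} = - 3 \frac{13 + C}{-4 + C} = - \frac{3 \left(13 + C\right)}{-4 + C}$)
$Q = \frac{36}{5}$ ($Q = \frac{3 \left(-13 - -1\right)}{-4 - 1} = \frac{3 \left(-13 + 1\right)}{-5} = 3 \left(- \frac{1}{5}\right) \left(-12\right) = \frac{36}{5} \approx 7.2$)
$\frac{\left(33122 + 2815\right) + 5981}{Q} = \frac{\left(33122 + 2815\right) + 5981}{\frac{36}{5}} = \left(35937 + 5981\right) \frac{5}{36} = 41918 \cdot \frac{5}{36} = \frac{104795}{18}$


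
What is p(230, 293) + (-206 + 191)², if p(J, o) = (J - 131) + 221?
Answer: 545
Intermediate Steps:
p(J, o) = 90 + J (p(J, o) = (-131 + J) + 221 = 90 + J)
p(230, 293) + (-206 + 191)² = (90 + 230) + (-206 + 191)² = 320 + (-15)² = 320 + 225 = 545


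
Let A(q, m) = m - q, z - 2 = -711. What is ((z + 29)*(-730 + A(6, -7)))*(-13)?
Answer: -6568120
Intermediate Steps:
z = -709 (z = 2 - 711 = -709)
((z + 29)*(-730 + A(6, -7)))*(-13) = ((-709 + 29)*(-730 + (-7 - 1*6)))*(-13) = -680*(-730 + (-7 - 6))*(-13) = -680*(-730 - 13)*(-13) = -680*(-743)*(-13) = 505240*(-13) = -6568120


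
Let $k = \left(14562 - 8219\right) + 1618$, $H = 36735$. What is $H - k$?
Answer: $28774$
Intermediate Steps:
$k = 7961$ ($k = 6343 + 1618 = 7961$)
$H - k = 36735 - 7961 = 28774$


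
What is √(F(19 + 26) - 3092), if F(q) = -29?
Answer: I*√3121 ≈ 55.866*I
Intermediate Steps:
√(F(19 + 26) - 3092) = √(-29 - 3092) = √(-3121) = I*√3121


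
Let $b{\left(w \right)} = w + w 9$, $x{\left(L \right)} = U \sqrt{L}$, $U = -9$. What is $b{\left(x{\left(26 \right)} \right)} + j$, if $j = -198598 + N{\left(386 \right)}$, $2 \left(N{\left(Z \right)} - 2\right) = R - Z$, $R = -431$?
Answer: $- \frac{398009}{2} - 90 \sqrt{26} \approx -1.9946 \cdot 10^{5}$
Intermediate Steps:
$x{\left(L \right)} = - 9 \sqrt{L}$
$b{\left(w \right)} = 10 w$ ($b{\left(w \right)} = w + 9 w = 10 w$)
$N{\left(Z \right)} = - \frac{427}{2} - \frac{Z}{2}$ ($N{\left(Z \right)} = 2 + \frac{-431 - Z}{2} = 2 - \left(\frac{431}{2} + \frac{Z}{2}\right) = - \frac{427}{2} - \frac{Z}{2}$)
$j = - \frac{398009}{2}$ ($j = -198598 - \frac{813}{2} = - \frac{398009}{2} \approx -1.99 \cdot 10^{5}$)
$b{\left(x{\left(26 \right)} \right)} + j = 10 \left(- 9 \sqrt{26}\right) - \frac{398009}{2} = - 90 \sqrt{26} - \frac{398009}{2} = - \frac{398009}{2} - 90 \sqrt{26}$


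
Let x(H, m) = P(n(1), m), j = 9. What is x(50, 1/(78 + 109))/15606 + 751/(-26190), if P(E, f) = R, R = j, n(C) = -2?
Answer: -106337/3784455 ≈ -0.028098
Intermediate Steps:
R = 9
P(E, f) = 9
x(H, m) = 9
x(50, 1/(78 + 109))/15606 + 751/(-26190) = 9/15606 + 751/(-26190) = 9*(1/15606) + 751*(-1/26190) = 1/1734 - 751/26190 = -106337/3784455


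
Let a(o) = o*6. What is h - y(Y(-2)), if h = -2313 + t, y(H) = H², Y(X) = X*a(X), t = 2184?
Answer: -705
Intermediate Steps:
a(o) = 6*o
Y(X) = 6*X² (Y(X) = X*(6*X) = 6*X²)
h = -129 (h = -2313 + 2184 = -129)
h - y(Y(-2)) = -129 - (6*(-2)²)² = -129 - (6*4)² = -129 - 1*24² = -129 - 1*576 = -129 - 576 = -705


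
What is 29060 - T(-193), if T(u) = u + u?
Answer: 29446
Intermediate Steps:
T(u) = 2*u
29060 - T(-193) = 29060 - 2*(-193) = 29060 - 1*(-386) = 29060 + 386 = 29446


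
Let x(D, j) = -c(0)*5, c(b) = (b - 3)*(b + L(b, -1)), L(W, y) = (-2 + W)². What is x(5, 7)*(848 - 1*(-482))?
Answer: 79800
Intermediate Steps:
c(b) = (-3 + b)*(b + (-2 + b)²) (c(b) = (b - 3)*(b + (-2 + b)²) = (-3 + b)*(b + (-2 + b)²))
x(D, j) = 60 (x(D, j) = -(-12 + 0³ - 6*0² + 13*0)*5 = -(-12 + 0 - 6*0 + 0)*5 = -(-12 + 0 + 0 + 0)*5 = -1*(-12)*5 = 12*5 = 60)
x(5, 7)*(848 - 1*(-482)) = 60*(848 - 1*(-482)) = 60*(848 + 482) = 60*1330 = 79800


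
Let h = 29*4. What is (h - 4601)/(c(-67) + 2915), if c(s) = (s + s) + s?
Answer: -195/118 ≈ -1.6525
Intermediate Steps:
c(s) = 3*s (c(s) = 2*s + s = 3*s)
h = 116
(h - 4601)/(c(-67) + 2915) = (116 - 4601)/(3*(-67) + 2915) = -4485/(-201 + 2915) = -4485/2714 = -4485*1/2714 = -195/118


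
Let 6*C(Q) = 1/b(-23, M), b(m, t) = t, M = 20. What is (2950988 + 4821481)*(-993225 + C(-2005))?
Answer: -308792418310177/40 ≈ -7.7198e+12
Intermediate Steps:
C(Q) = 1/120 (C(Q) = (1/6)/20 = (1/6)*(1/20) = 1/120)
(2950988 + 4821481)*(-993225 + C(-2005)) = (2950988 + 4821481)*(-993225 + 1/120) = 7772469*(-119186999/120) = -308792418310177/40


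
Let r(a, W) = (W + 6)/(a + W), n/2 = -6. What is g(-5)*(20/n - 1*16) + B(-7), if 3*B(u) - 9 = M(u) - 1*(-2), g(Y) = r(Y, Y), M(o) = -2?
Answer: 143/30 ≈ 4.7667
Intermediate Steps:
n = -12 (n = 2*(-6) = -12)
r(a, W) = (6 + W)/(W + a)
g(Y) = (6 + Y)/(2*Y) (g(Y) = (6 + Y)/(Y + Y) = (6 + Y)/((2*Y)) = (1/(2*Y))*(6 + Y) = (6 + Y)/(2*Y))
B(u) = 3 (B(u) = 3 + (-2 - 1*(-2))/3 = 3 + (-2 + 2)/3 = 3 + (⅓)*0 = 3 + 0 = 3)
g(-5)*(20/n - 1*16) + B(-7) = ((½)*(6 - 5)/(-5))*(20/(-12) - 1*16) + 3 = ((½)*(-⅕)*1)*(20*(-1/12) - 16) + 3 = -(-5/3 - 16)/10 + 3 = -⅒*(-53/3) + 3 = 53/30 + 3 = 143/30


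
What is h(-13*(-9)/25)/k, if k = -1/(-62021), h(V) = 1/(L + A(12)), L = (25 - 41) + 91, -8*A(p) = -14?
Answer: 248084/307 ≈ 808.09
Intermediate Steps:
A(p) = 7/4 (A(p) = -⅛*(-14) = 7/4)
L = 75 (L = -16 + 91 = 75)
h(V) = 4/307 (h(V) = 1/(75 + 7/4) = 1/(307/4) = 4/307)
k = 1/62021 (k = -1*(-1/62021) = 1/62021 ≈ 1.6124e-5)
h(-13*(-9)/25)/k = 4/(307*(1/62021)) = (4/307)*62021 = 248084/307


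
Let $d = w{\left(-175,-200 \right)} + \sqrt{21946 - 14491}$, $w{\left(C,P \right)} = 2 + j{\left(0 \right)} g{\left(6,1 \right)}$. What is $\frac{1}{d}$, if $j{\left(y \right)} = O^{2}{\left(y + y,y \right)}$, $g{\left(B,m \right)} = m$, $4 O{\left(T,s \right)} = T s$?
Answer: $- \frac{2}{7451} + \frac{\sqrt{7455}}{7451} \approx 0.01132$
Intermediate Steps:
$O{\left(T,s \right)} = \frac{T s}{4}$
$j{\left(y \right)} = \frac{y^{4}}{4}$ ($j{\left(y \right)} = \left(\frac{\left(y + y\right) y}{4}\right)^{2} = \left(\frac{2 y y}{4}\right)^{2} = \left(\frac{y^{2}}{2}\right)^{2} = \frac{y^{4}}{4}$)
$w{\left(C,P \right)} = 2$ ($w{\left(C,P \right)} = 2 + \frac{0^{4}}{4} \cdot 1 = 2 + \frac{1}{4} \cdot 0 \cdot 1 = 2 + 0 \cdot 1 = 2 + 0 = 2$)
$d = 2 + \sqrt{7455}$ ($d = 2 + \sqrt{21946 - 14491} = 2 + \sqrt{7455} \approx 88.342$)
$\frac{1}{d} = \frac{1}{2 + \sqrt{7455}}$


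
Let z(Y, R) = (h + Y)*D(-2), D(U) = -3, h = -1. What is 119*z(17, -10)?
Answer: -5712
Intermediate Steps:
z(Y, R) = 3 - 3*Y (z(Y, R) = (-1 + Y)*(-3) = 3 - 3*Y)
119*z(17, -10) = 119*(3 - 3*17) = 119*(3 - 51) = 119*(-48) = -5712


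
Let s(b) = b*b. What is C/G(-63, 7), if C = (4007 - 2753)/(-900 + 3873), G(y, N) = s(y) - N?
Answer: 209/1963171 ≈ 0.00010646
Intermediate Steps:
s(b) = b²
G(y, N) = y² - N
C = 418/991 (C = 1254/2973 = 1254*(1/2973) = 418/991 ≈ 0.42180)
C/G(-63, 7) = 418/(991*((-63)² - 1*7)) = 418/(991*(3969 - 7)) = (418/991)/3962 = (418/991)*(1/3962) = 209/1963171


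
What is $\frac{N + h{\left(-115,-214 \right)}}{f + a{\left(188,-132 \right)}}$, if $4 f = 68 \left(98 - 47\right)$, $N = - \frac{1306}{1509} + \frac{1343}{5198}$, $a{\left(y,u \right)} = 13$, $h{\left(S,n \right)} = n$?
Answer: $- \frac{1683331349}{6902528160} \approx -0.24387$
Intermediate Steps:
$N = - \frac{4762001}{7843782}$ ($N = \left(-1306\right) \frac{1}{1509} + 1343 \cdot \frac{1}{5198} = - \frac{1306}{1509} + \frac{1343}{5198} = - \frac{4762001}{7843782} \approx -0.60711$)
$f = 867$ ($f = \frac{68 \left(98 - 47\right)}{4} = \frac{68 \cdot 51}{4} = \frac{1}{4} \cdot 3468 = 867$)
$\frac{N + h{\left(-115,-214 \right)}}{f + a{\left(188,-132 \right)}} = \frac{- \frac{4762001}{7843782} - 214}{867 + 13} = - \frac{1683331349}{7843782 \cdot 880} = \left(- \frac{1683331349}{7843782}\right) \frac{1}{880} = - \frac{1683331349}{6902528160}$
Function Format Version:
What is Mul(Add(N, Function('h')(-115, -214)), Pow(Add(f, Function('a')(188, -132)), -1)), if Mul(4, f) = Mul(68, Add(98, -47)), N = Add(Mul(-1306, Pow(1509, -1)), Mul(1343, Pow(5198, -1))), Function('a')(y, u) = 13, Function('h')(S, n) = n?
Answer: Rational(-1683331349, 6902528160) ≈ -0.24387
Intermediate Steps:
N = Rational(-4762001, 7843782) (N = Add(Mul(-1306, Rational(1, 1509)), Mul(1343, Rational(1, 5198))) = Add(Rational(-1306, 1509), Rational(1343, 5198)) = Rational(-4762001, 7843782) ≈ -0.60711)
f = 867 (f = Mul(Rational(1, 4), Mul(68, Add(98, -47))) = Mul(Rational(1, 4), Mul(68, 51)) = Mul(Rational(1, 4), 3468) = 867)
Mul(Add(N, Function('h')(-115, -214)), Pow(Add(f, Function('a')(188, -132)), -1)) = Mul(Add(Rational(-4762001, 7843782), -214), Pow(Add(867, 13), -1)) = Mul(Rational(-1683331349, 7843782), Pow(880, -1)) = Mul(Rational(-1683331349, 7843782), Rational(1, 880)) = Rational(-1683331349, 6902528160)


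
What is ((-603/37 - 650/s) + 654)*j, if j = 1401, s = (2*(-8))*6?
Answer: 534521195/592 ≈ 9.0291e+5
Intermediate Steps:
s = -96 (s = -16*6 = -96)
((-603/37 - 650/s) + 654)*j = ((-603/37 - 650/(-96)) + 654)*1401 = ((-603*1/37 - 650*(-1/96)) + 654)*1401 = ((-603/37 + 325/48) + 654)*1401 = (-16919/1776 + 654)*1401 = (1144585/1776)*1401 = 534521195/592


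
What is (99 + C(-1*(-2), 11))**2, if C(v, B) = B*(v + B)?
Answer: 58564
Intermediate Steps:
C(v, B) = B*(B + v)
(99 + C(-1*(-2), 11))**2 = (99 + 11*(11 - 1*(-2)))**2 = (99 + 11*(11 + 2))**2 = (99 + 11*13)**2 = (99 + 143)**2 = 242**2 = 58564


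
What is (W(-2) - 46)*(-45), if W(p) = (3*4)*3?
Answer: 450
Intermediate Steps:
W(p) = 36 (W(p) = 12*3 = 36)
(W(-2) - 46)*(-45) = (36 - 46)*(-45) = -10*(-45) = 450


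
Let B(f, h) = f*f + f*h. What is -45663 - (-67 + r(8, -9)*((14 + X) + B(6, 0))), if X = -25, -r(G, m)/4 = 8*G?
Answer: -39196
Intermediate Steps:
r(G, m) = -32*G
B(f, h) = f**2 + f*h
-45663 - (-67 + r(8, -9)*((14 + X) + B(6, 0))) = -45663 - (-67 + (-32*8)*((14 - 25) + 6*(6 + 0))) = -45663 - (-67 - 256*(-11 + 6*6)) = -45663 - (-67 - 256*(-11 + 36)) = -45663 - (-67 - 256*25) = -45663 - (-67 - 6400) = -45663 - 1*(-6467) = -45663 + 6467 = -39196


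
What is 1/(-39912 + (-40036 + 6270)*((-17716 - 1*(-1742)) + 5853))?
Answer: 1/341705774 ≈ 2.9265e-9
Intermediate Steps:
1/(-39912 + (-40036 + 6270)*((-17716 - 1*(-1742)) + 5853)) = 1/(-39912 - 33766*((-17716 + 1742) + 5853)) = 1/(-39912 - 33766*(-15974 + 5853)) = 1/(-39912 - 33766*(-10121)) = 1/(-39912 + 341745686) = 1/341705774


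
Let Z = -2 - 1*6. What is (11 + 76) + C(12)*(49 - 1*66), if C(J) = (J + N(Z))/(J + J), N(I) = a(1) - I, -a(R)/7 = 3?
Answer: 2105/24 ≈ 87.708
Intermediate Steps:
a(R) = -21 (a(R) = -7*3 = -21)
Z = -8 (Z = -2 - 6 = -8)
N(I) = -21 - I
C(J) = (-13 + J)/(2*J) (C(J) = (J + (-21 - 1*(-8)))/(J + J) = (J + (-21 + 8))/((2*J)) = (J - 13)*(1/(2*J)) = (-13 + J)*(1/(2*J)) = (-13 + J)/(2*J))
(11 + 76) + C(12)*(49 - 1*66) = (11 + 76) + ((½)*(-13 + 12)/12)*(49 - 1*66) = 87 + ((½)*(1/12)*(-1))*(49 - 66) = 87 - 1/24*(-17) = 87 + 17/24 = 2105/24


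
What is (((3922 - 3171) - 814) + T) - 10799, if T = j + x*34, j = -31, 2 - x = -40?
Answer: -9465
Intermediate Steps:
x = 42 (x = 2 - 1*(-40) = 2 + 40 = 42)
T = 1397 (T = -31 + 42*34 = -31 + 1428 = 1397)
(((3922 - 3171) - 814) + T) - 10799 = (((3922 - 3171) - 814) + 1397) - 10799 = ((751 - 814) + 1397) - 10799 = (-63 + 1397) - 10799 = 1334 - 10799 = -9465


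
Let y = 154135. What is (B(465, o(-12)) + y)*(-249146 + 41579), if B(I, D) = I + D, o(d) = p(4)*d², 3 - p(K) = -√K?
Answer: -32239306440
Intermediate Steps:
p(K) = 3 + √K (p(K) = 3 - (-1)*√K = 3 + √K)
o(d) = 5*d² (o(d) = (3 + √4)*d² = (3 + 2)*d² = 5*d²)
B(I, D) = D + I
(B(465, o(-12)) + y)*(-249146 + 41579) = ((5*(-12)² + 465) + 154135)*(-249146 + 41579) = ((5*144 + 465) + 154135)*(-207567) = ((720 + 465) + 154135)*(-207567) = (1185 + 154135)*(-207567) = 155320*(-207567) = -32239306440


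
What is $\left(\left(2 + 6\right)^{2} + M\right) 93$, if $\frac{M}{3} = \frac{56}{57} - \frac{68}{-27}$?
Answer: $\frac{394940}{57} \approx 6928.8$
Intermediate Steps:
$M = \frac{1796}{171}$ ($M = 3 \left(\frac{56}{57} - \frac{68}{-27}\right) = 3 \left(56 \cdot \frac{1}{57} - - \frac{68}{27}\right) = 3 \left(\frac{56}{57} + \frac{68}{27}\right) = 3 \cdot \frac{1796}{513} = \frac{1796}{171} \approx 10.503$)
$\left(\left(2 + 6\right)^{2} + M\right) 93 = \left(\left(2 + 6\right)^{2} + \frac{1796}{171}\right) 93 = \left(8^{2} + \frac{1796}{171}\right) 93 = \left(64 + \frac{1796}{171}\right) 93 = \frac{12740}{171} \cdot 93 = \frac{394940}{57}$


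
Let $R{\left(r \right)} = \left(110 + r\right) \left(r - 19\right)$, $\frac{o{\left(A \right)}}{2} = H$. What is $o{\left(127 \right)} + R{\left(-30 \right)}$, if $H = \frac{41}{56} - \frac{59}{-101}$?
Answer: $- \frac{11078315}{2828} \approx -3917.4$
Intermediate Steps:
$H = \frac{7445}{5656}$ ($H = 41 \cdot \frac{1}{56} - - \frac{59}{101} = \frac{41}{56} + \frac{59}{101} = \frac{7445}{5656} \approx 1.3163$)
$o{\left(A \right)} = \frac{7445}{2828}$ ($o{\left(A \right)} = 2 \cdot \frac{7445}{5656} = \frac{7445}{2828}$)
$R{\left(r \right)} = \left(-19 + r\right) \left(110 + r\right)$ ($R{\left(r \right)} = \left(110 + r\right) \left(-19 + r\right) = \left(-19 + r\right) \left(110 + r\right)$)
$o{\left(127 \right)} + R{\left(-30 \right)} = \frac{7445}{2828} + \left(-2090 + \left(-30\right)^{2} + 91 \left(-30\right)\right) = \frac{7445}{2828} - 3920 = - \frac{11078315}{2828}$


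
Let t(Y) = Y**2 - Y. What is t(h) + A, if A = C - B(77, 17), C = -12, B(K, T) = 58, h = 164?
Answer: 26662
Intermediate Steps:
A = -70 (A = -12 - 1*58 = -12 - 58 = -70)
t(h) + A = 164*(-1 + 164) - 70 = 164*163 - 70 = 26732 - 70 = 26662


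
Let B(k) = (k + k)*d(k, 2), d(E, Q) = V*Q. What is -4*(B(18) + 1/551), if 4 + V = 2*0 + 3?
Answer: 158684/551 ≈ 287.99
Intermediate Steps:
V = -1 (V = -4 + (2*0 + 3) = -4 + (0 + 3) = -4 + 3 = -1)
d(E, Q) = -Q
B(k) = -4*k (B(k) = (k + k)*(-1*2) = (2*k)*(-2) = -4*k)
-4*(B(18) + 1/551) = -4*(-4*18 + 1/551) = -4*(-72 + 1/551) = -4*(-39671/551) = 158684/551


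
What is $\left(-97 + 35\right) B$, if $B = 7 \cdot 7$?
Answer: $-3038$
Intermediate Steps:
$B = 49$
$\left(-97 + 35\right) B = \left(-97 + 35\right) 49 = \left(-62\right) 49 = -3038$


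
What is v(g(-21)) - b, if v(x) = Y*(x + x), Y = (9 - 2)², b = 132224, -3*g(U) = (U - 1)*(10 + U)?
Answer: -420388/3 ≈ -1.4013e+5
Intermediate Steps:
g(U) = -(-1 + U)*(10 + U)/3 (g(U) = -(U - 1)*(10 + U)/3 = -(-1 + U)*(10 + U)/3)
Y = 49 (Y = 7² = 49)
v(x) = 98*x (v(x) = 49*(x + x) = 49*(2*x) = 98*x)
v(g(-21)) - b = 98*(10/3 - 3*(-21) - ⅓*(-21)²) - 1*132224 = 98*(10/3 + 63 - ⅓*441) - 132224 = 98*(10/3 + 63 - 147) - 132224 = 98*(-242/3) - 132224 = -23716/3 - 132224 = -420388/3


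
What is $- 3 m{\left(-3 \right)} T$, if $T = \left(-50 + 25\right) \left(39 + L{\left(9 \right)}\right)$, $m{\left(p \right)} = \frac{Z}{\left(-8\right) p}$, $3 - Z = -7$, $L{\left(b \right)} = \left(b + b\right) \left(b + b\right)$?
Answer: $\frac{45375}{4} \approx 11344.0$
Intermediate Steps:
$L{\left(b \right)} = 4 b^{2}$ ($L{\left(b \right)} = 2 b 2 b = 4 b^{2}$)
$Z = 10$ ($Z = 3 - -7 = 3 + 7 = 10$)
$m{\left(p \right)} = - \frac{5}{4 p}$ ($m{\left(p \right)} = \frac{10}{\left(-8\right) p} = 10 \left(- \frac{1}{8 p}\right) = - \frac{5}{4 p}$)
$T = -9075$ ($T = \left(-50 + 25\right) \left(39 + 4 \cdot 9^{2}\right) = - 25 \left(39 + 4 \cdot 81\right) = - 25 \left(39 + 324\right) = \left(-25\right) 363 = -9075$)
$- 3 m{\left(-3 \right)} T = - 3 \left(- \frac{5}{4 \left(-3\right)}\right) \left(-9075\right) = - 3 \left(\left(- \frac{5}{4}\right) \left(- \frac{1}{3}\right)\right) \left(-9075\right) = \left(-3\right) \frac{5}{12} \left(-9075\right) = \left(- \frac{5}{4}\right) \left(-9075\right) = \frac{45375}{4}$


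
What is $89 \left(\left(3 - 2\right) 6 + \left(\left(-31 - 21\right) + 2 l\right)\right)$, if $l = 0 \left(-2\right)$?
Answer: $-4094$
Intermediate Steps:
$l = 0$
$89 \left(\left(3 - 2\right) 6 + \left(\left(-31 - 21\right) + 2 l\right)\right) = 89 \left(\left(3 - 2\right) 6 + \left(\left(-31 - 21\right) + 2 \cdot 0\right)\right) = 89 \left(1 \cdot 6 + \left(-52 + 0\right)\right) = 89 \left(6 - 52\right) = 89 \left(-46\right) = -4094$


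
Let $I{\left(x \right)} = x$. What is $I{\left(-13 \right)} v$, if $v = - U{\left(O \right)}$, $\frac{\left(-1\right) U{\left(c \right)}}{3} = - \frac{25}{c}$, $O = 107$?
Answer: $\frac{975}{107} \approx 9.1122$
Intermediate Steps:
$U{\left(c \right)} = \frac{75}{c}$ ($U{\left(c \right)} = - 3 \left(- \frac{25}{c}\right) = \frac{75}{c}$)
$v = - \frac{75}{107} \approx -0.70093$
$I{\left(-13 \right)} v = \left(-13\right) \left(- \frac{75}{107}\right) = \frac{975}{107}$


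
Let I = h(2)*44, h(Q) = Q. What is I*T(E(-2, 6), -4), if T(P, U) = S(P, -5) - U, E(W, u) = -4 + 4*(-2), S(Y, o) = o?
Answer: -88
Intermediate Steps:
E(W, u) = -12 (E(W, u) = -4 - 8 = -12)
T(P, U) = -5 - U
I = 88 (I = 2*44 = 88)
I*T(E(-2, 6), -4) = 88*(-5 - 1*(-4)) = 88*(-5 + 4) = 88*(-1) = -88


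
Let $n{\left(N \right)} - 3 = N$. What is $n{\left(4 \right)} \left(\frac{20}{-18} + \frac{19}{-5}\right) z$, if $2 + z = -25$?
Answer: $\frac{4641}{5} \approx 928.2$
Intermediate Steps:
$z = -27$ ($z = -2 - 25 = -27$)
$n{\left(N \right)} = 3 + N$
$n{\left(4 \right)} \left(\frac{20}{-18} + \frac{19}{-5}\right) z = \left(3 + 4\right) \left(\frac{20}{-18} + \frac{19}{-5}\right) \left(-27\right) = 7 \left(20 \left(- \frac{1}{18}\right) + 19 \left(- \frac{1}{5}\right)\right) \left(-27\right) = 7 \left(- \frac{10}{9} - \frac{19}{5}\right) \left(-27\right) = 7 \left(- \frac{221}{45}\right) \left(-27\right) = \left(- \frac{1547}{45}\right) \left(-27\right) = \frac{4641}{5}$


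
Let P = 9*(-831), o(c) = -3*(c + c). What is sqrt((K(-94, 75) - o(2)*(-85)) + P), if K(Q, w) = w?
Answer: 18*I*sqrt(26) ≈ 91.782*I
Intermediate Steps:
o(c) = -6*c
P = -7479
sqrt((K(-94, 75) - o(2)*(-85)) + P) = sqrt((75 - (-6*2)*(-85)) - 7479) = sqrt((75 - (-12)*(-85)) - 7479) = sqrt((75 - 1*1020) - 7479) = sqrt((75 - 1020) - 7479) = sqrt(-945 - 7479) = sqrt(-8424) = 18*I*sqrt(26)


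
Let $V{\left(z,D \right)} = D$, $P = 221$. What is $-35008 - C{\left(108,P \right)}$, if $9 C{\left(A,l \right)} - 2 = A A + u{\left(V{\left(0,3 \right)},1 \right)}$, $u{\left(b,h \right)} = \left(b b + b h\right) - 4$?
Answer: $- \frac{326746}{9} \approx -36305.0$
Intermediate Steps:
$u{\left(b,h \right)} = -4 + b^{2} + b h$ ($u{\left(b,h \right)} = \left(b^{2} + b h\right) - 4 = -4 + b^{2} + b h$)
$C{\left(A,l \right)} = \frac{10}{9} + \frac{A^{2}}{9}$ ($C{\left(A,l \right)} = \frac{2}{9} + \frac{A A + \left(-4 + 3^{2} + 3 \cdot 1\right)}{9} = \frac{2}{9} + \frac{A^{2} + \left(-4 + 9 + 3\right)}{9} = \frac{2}{9} + \frac{A^{2} + 8}{9} = \frac{2}{9} + \frac{8 + A^{2}}{9} = \frac{2}{9} + \left(\frac{8}{9} + \frac{A^{2}}{9}\right) = \frac{10}{9} + \frac{A^{2}}{9}$)
$-35008 - C{\left(108,P \right)} = -35008 - \left(\frac{10}{9} + \frac{108^{2}}{9}\right) = -35008 - \left(\frac{10}{9} + \frac{1}{9} \cdot 11664\right) = -35008 - \left(\frac{10}{9} + 1296\right) = -35008 - \frac{11674}{9} = - \frac{326746}{9}$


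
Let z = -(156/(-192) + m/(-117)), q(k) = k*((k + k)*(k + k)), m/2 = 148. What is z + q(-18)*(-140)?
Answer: 6113808497/1872 ≈ 3.2659e+6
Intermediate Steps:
m = 296 (m = 2*148 = 296)
q(k) = 4*k³ (q(k) = k*((2*k)*(2*k)) = k*(4*k²) = 4*k³)
z = 6257/1872 (z = -(156/(-192) + 296/(-117)) = -(156*(-1/192) + 296*(-1/117)) = -(-13/16 - 296/117) = -1*(-6257/1872) = 6257/1872 ≈ 3.3424)
z + q(-18)*(-140) = 6257/1872 + (4*(-18)³)*(-140) = 6257/1872 + (4*(-5832))*(-140) = 6257/1872 - 23328*(-140) = 6257/1872 + 3265920 = 6113808497/1872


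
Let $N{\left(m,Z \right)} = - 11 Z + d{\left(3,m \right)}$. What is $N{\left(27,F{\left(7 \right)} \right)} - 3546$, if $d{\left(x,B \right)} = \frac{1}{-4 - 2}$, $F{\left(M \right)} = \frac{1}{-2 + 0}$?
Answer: $- \frac{10622}{3} \approx -3540.7$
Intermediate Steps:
$F{\left(M \right)} = - \frac{1}{2}$ ($F{\left(M \right)} = \frac{1}{-2} = - \frac{1}{2}$)
$d{\left(x,B \right)} = - \frac{1}{6}$ ($d{\left(x,B \right)} = \frac{1}{-6} = - \frac{1}{6}$)
$N{\left(m,Z \right)} = - \frac{1}{6} - 11 Z$ ($N{\left(m,Z \right)} = - 11 Z - \frac{1}{6} = - \frac{1}{6} - 11 Z$)
$N{\left(27,F{\left(7 \right)} \right)} - 3546 = \left(- \frac{1}{6} - - \frac{11}{2}\right) - 3546 = \left(- \frac{1}{6} + \frac{11}{2}\right) - 3546 = \frac{16}{3} - 3546 = - \frac{10622}{3}$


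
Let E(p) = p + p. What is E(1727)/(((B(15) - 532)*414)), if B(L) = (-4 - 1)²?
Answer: -1727/104949 ≈ -0.016456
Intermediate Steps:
B(L) = 25 (B(L) = (-5)² = 25)
E(p) = 2*p
E(1727)/(((B(15) - 532)*414)) = (2*1727)/(((25 - 532)*414)) = 3454/((-507*414)) = 3454/(-209898) = 3454*(-1/209898) = -1727/104949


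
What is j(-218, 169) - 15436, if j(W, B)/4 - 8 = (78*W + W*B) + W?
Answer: -231660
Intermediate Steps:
j(W, B) = 32 + 316*W + 4*B*W (j(W, B) = 32 + 4*((78*W + W*B) + W) = 32 + 4*((78*W + B*W) + W) = 32 + 4*(79*W + B*W) = 32 + (316*W + 4*B*W) = 32 + 316*W + 4*B*W)
j(-218, 169) - 15436 = (32 + 316*(-218) + 4*169*(-218)) - 15436 = (32 - 68888 - 147368) - 15436 = -216224 - 15436 = -231660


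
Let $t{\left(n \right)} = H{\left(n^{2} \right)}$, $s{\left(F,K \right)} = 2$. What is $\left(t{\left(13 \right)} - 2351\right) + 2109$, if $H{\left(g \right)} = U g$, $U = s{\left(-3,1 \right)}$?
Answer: $96$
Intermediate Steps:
$U = 2$
$H{\left(g \right)} = 2 g$
$t{\left(n \right)} = 2 n^{2}$
$\left(t{\left(13 \right)} - 2351\right) + 2109 = \left(2 \cdot 13^{2} - 2351\right) + 2109 = \left(2 \cdot 169 - 2351\right) + 2109 = \left(338 - 2351\right) + 2109 = -2013 + 2109 = 96$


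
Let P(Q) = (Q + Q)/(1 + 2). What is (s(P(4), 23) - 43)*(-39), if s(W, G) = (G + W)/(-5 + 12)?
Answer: 1534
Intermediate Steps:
P(Q) = 2*Q/3 (P(Q) = (2*Q)/3 = (2*Q)*(1/3) = 2*Q/3)
s(W, G) = G/7 + W/7 (s(W, G) = (G + W)/7 = (G + W)*(1/7) = G/7 + W/7)
(s(P(4), 23) - 43)*(-39) = (((1/7)*23 + ((2/3)*4)/7) - 43)*(-39) = ((23/7 + (1/7)*(8/3)) - 43)*(-39) = ((23/7 + 8/21) - 43)*(-39) = (11/3 - 43)*(-39) = -118/3*(-39) = 1534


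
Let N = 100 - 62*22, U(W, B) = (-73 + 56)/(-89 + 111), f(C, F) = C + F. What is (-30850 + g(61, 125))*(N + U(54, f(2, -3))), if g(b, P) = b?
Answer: 77882175/2 ≈ 3.8941e+7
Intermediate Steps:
U(W, B) = -17/22
N = -1264 (N = 100 - 1364 = -1264)
(-30850 + g(61, 125))*(N + U(54, f(2, -3))) = (-30850 + 61)*(-1264 - 17/22) = -30789*(-27825/22) = 77882175/2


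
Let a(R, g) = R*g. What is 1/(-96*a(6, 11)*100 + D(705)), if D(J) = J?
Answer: -1/632895 ≈ -1.5800e-6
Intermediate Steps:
1/(-96*a(6, 11)*100 + D(705)) = 1/(-576*11*100 + 705) = 1/(-96*66*100 + 705) = 1/(-6336*100 + 705) = 1/(-633600 + 705) = 1/(-632895) = -1/632895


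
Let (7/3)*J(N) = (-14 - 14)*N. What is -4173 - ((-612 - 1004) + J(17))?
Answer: -2353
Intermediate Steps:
J(N) = -12*N (J(N) = 3*((-14 - 14)*N)/7 = 3*(-28*N)/7 = -12*N)
-4173 - ((-612 - 1004) + J(17)) = -4173 - ((-612 - 1004) - 12*17) = -4173 - (-1616 - 204) = -4173 - 1*(-1820) = -4173 + 1820 = -2353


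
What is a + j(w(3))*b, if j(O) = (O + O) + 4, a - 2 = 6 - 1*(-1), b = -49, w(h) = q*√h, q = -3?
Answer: -187 + 294*√3 ≈ 322.22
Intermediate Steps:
w(h) = -3*√h
a = 9 (a = 2 + (6 - 1*(-1)) = 2 + (6 + 1) = 2 + 7 = 9)
j(O) = 4 + 2*O (j(O) = 2*O + 4 = 4 + 2*O)
a + j(w(3))*b = 9 + (4 + 2*(-3*√3))*(-49) = 9 + (4 - 6*√3)*(-49) = 9 + (-196 + 294*√3) = -187 + 294*√3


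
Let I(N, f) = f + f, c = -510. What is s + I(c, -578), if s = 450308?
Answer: 449152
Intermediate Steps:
I(N, f) = 2*f
s + I(c, -578) = 450308 + 2*(-578) = 450308 - 1156 = 449152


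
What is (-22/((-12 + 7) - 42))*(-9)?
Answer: -198/47 ≈ -4.2128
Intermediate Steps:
(-22/((-12 + 7) - 42))*(-9) = (-22/(-5 - 42))*(-9) = (-22/(-47))*(-9) = -1/47*(-22)*(-9) = (22/47)*(-9) = -198/47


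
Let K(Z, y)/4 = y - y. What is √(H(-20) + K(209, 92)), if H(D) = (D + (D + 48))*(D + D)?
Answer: 8*I*√5 ≈ 17.889*I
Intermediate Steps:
K(Z, y) = 0 (K(Z, y) = 4*(y - y) = 4*0 = 0)
H(D) = 2*D*(48 + 2*D) (H(D) = (D + (48 + D))*(2*D) = (48 + 2*D)*(2*D) = 2*D*(48 + 2*D))
√(H(-20) + K(209, 92)) = √(4*(-20)*(24 - 20) + 0) = √(4*(-20)*4 + 0) = √(-320 + 0) = √(-320) = 8*I*√5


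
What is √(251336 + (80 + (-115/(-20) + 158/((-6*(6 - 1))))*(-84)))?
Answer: 9*√77585/5 ≈ 501.37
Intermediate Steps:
√(251336 + (80 + (-115/(-20) + 158/((-6*(6 - 1))))*(-84))) = √(251336 + (80 + (-115*(-1/20) + 158/((-6*5)))*(-84))) = √(251336 + (80 + (23/4 + 158/(-30))*(-84))) = √(251336 + (80 + (23/4 + 158*(-1/30))*(-84))) = √(251336 + (80 + (23/4 - 79/15)*(-84))) = √(251336 + (80 + (29/60)*(-84))) = √(251336 + (80 - 203/5)) = √(251336 + 197/5) = √(1256877/5) = 9*√77585/5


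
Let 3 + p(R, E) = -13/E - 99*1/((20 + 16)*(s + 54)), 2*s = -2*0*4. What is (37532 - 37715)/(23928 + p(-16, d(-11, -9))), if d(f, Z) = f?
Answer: -434808/56848487 ≈ -0.0076485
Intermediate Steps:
s = 0 (s = (-2*0*4)/2 = (0*4)/2 = (½)*0 = 0)
p(R, E) = -659/216 - 13/E (p(R, E) = -3 + (-13/E - 99*1/((0 + 54)*(20 + 16))) = -3 + (-13/E - 99/(54*36)) = -3 + (-13/E - 99/1944) = -3 + (-13/E - 99*1/1944) = -3 + (-13/E - 11/216) = -3 + (-11/216 - 13/E) = -659/216 - 13/E)
(37532 - 37715)/(23928 + p(-16, d(-11, -9))) = (37532 - 37715)/(23928 + (-659/216 - 13/(-11))) = -183/(23928 + (-659/216 - 13*(-1/11))) = -183/(23928 + (-659/216 + 13/11)) = -183/(23928 - 4441/2376) = -183/56848487/2376 = -183*2376/56848487 = -434808/56848487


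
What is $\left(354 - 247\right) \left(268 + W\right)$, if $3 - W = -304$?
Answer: $61525$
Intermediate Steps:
$W = 307$ ($W = 3 - -304 = 3 + 304 = 307$)
$\left(354 - 247\right) \left(268 + W\right) = \left(354 - 247\right) \left(268 + 307\right) = 107 \cdot 575 = 61525$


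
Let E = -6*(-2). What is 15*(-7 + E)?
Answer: 75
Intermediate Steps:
E = 12
15*(-7 + E) = 15*(-7 + 12) = 15*5 = 75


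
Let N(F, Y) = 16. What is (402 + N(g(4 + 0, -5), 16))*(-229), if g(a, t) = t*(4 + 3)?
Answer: -95722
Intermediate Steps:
g(a, t) = 7*t (g(a, t) = t*7 = 7*t)
(402 + N(g(4 + 0, -5), 16))*(-229) = (402 + 16)*(-229) = 418*(-229) = -95722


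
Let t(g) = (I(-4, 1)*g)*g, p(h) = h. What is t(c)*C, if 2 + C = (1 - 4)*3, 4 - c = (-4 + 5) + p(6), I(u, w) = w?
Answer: -99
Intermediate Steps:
c = -3 (c = 4 - ((-4 + 5) + 6) = 4 - (1 + 6) = 4 - 1*7 = 4 - 7 = -3)
C = -11 (C = -2 + (1 - 4)*3 = -2 - 3*3 = -2 - 9 = -11)
t(g) = g² (t(g) = (1*g)*g = g*g = g²)
t(c)*C = (-3)²*(-11) = 9*(-11) = -99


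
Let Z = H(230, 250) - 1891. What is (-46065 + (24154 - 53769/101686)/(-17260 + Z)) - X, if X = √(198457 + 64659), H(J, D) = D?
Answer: -88537869886465/1921967086 - 2*√65779 ≈ -46579.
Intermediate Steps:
X = 2*√65779 (X = √263116 = 2*√65779 ≈ 512.95)
Z = -1641 (Z = 250 - 1891 = -1641)
(-46065 + (24154 - 53769/101686)/(-17260 + Z)) - X = (-46065 + (24154 - 53769/101686)/(-17260 - 1641)) - 2*√65779 = (-46065 + (24154 - 53769*1/101686)/(-18901)) - 2*√65779 = (-46065 + (24154 - 53769/101686)*(-1/18901)) - 2*√65779 = (-46065 + (2456069875/101686)*(-1/18901)) - 2*√65779 = (-46065 - 2456069875/1921967086) - 2*√65779 = -88537869886465/1921967086 - 2*√65779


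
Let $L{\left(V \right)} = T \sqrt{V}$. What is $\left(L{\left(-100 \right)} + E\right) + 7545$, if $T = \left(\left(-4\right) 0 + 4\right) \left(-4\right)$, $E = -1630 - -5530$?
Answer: $11445 - 160 i \approx 11445.0 - 160.0 i$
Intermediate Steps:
$E = 3900$ ($E = -1630 + 5530 = 3900$)
$T = -16$ ($T = \left(0 + 4\right) \left(-4\right) = 4 \left(-4\right) = -16$)
$L{\left(V \right)} = - 16 \sqrt{V}$
$\left(L{\left(-100 \right)} + E\right) + 7545 = \left(- 16 \sqrt{-100} + 3900\right) + 7545 = \left(- 16 \cdot 10 i + 3900\right) + 7545 = \left(- 160 i + 3900\right) + 7545 = \left(3900 - 160 i\right) + 7545 = 11445 - 160 i$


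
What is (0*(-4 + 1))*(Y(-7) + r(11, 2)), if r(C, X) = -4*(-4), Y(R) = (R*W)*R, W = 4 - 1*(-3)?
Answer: 0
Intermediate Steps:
W = 7 (W = 4 + 3 = 7)
Y(R) = 7*R**2 (Y(R) = (R*7)*R = (7*R)*R = 7*R**2)
r(C, X) = 16
(0*(-4 + 1))*(Y(-7) + r(11, 2)) = (0*(-4 + 1))*(7*(-7)**2 + 16) = (0*(-3))*(7*49 + 16) = 0*(343 + 16) = 0*359 = 0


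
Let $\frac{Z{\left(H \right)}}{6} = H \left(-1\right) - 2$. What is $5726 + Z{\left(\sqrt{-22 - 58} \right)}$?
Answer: $5714 - 24 i \sqrt{5} \approx 5714.0 - 53.666 i$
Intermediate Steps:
$Z{\left(H \right)} = -12 - 6 H$ ($Z{\left(H \right)} = 6 \left(H \left(-1\right) - 2\right) = 6 \left(- H - 2\right) = 6 \left(-2 - H\right) = -12 - 6 H$)
$5726 + Z{\left(\sqrt{-22 - 58} \right)} = 5726 - \left(12 + 6 \sqrt{-22 - 58}\right) = 5726 - \left(12 + 6 \sqrt{-80}\right) = 5726 - \left(12 + 6 \cdot 4 i \sqrt{5}\right) = 5726 - \left(12 + 24 i \sqrt{5}\right) = 5714 - 24 i \sqrt{5}$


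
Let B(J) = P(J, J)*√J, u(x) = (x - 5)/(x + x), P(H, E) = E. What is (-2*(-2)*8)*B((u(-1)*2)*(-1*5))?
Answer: -960*I*√30 ≈ -5258.1*I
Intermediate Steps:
u(x) = (-5 + x)/(2*x) (u(x) = (-5 + x)/((2*x)) = (-5 + x)*(1/(2*x)) = (-5 + x)/(2*x))
B(J) = J^(3/2) (B(J) = J*√J = J^(3/2))
(-2*(-2)*8)*B((u(-1)*2)*(-1*5)) = (-2*(-2)*8)*((((½)*(-5 - 1)/(-1))*2)*(-1*5))^(3/2) = (4*8)*((((½)*(-1)*(-6))*2)*(-5))^(3/2) = 32*((3*2)*(-5))^(3/2) = 32*(6*(-5))^(3/2) = 32*(-30)^(3/2) = 32*(-30*I*√30) = -960*I*√30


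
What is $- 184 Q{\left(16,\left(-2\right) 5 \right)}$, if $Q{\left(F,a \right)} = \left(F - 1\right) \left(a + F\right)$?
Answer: $-16560$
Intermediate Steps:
$Q{\left(F,a \right)} = \left(-1 + F\right) \left(F + a\right)$
$- 184 Q{\left(16,\left(-2\right) 5 \right)} = - 184 \left(16^{2} - 16 - \left(-2\right) 5 + 16 \left(\left(-2\right) 5\right)\right) = - 184 \left(256 - 16 - -10 + 16 \left(-10\right)\right) = - 184 \left(256 - 16 + 10 - 160\right) = \left(-184\right) 90 = -16560$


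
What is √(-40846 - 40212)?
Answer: I*√81058 ≈ 284.71*I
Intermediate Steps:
√(-40846 - 40212) = √(-81058) = I*√81058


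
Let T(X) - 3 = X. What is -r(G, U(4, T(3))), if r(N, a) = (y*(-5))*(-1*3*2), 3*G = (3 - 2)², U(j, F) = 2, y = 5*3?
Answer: -450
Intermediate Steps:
y = 15
T(X) = 3 + X
G = ⅓ (G = (3 - 2)²/3 = (⅓)*1² = (⅓)*1 = ⅓ ≈ 0.33333)
r(N, a) = 450 (r(N, a) = (15*(-5))*(-1*3*2) = -(-225)*2 = -75*(-6) = 450)
-r(G, U(4, T(3))) = -1*450 = -450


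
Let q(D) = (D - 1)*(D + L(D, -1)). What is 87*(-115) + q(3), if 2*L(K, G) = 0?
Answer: -9999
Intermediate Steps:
L(K, G) = 0 (L(K, G) = (½)*0 = 0)
q(D) = D*(-1 + D) (q(D) = (D - 1)*(D + 0) = (-1 + D)*D = D*(-1 + D))
87*(-115) + q(3) = 87*(-115) + 3*(-1 + 3) = -10005 + 3*2 = -10005 + 6 = -9999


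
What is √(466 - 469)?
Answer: I*√3 ≈ 1.732*I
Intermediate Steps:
√(466 - 469) = √(-3) = I*√3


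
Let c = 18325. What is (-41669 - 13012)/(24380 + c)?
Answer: -18227/14235 ≈ -1.2804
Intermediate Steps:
(-41669 - 13012)/(24380 + c) = (-41669 - 13012)/(24380 + 18325) = -54681/42705 = -54681*1/42705 = -18227/14235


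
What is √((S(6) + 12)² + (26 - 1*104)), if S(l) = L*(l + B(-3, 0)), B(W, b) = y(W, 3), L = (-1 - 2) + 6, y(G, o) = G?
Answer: 11*√3 ≈ 19.053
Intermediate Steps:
L = 3 (L = -3 + 6 = 3)
B(W, b) = W
S(l) = -9 + 3*l (S(l) = 3*(l - 3) = 3*(-3 + l) = -9 + 3*l)
√((S(6) + 12)² + (26 - 1*104)) = √(((-9 + 3*6) + 12)² + (26 - 1*104)) = √(((-9 + 18) + 12)² + (26 - 104)) = √((9 + 12)² - 78) = √(21² - 78) = √(441 - 78) = √363 = 11*√3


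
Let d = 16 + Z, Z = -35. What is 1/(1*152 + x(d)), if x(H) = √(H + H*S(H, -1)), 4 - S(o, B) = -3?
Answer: 1/153 - I*√38/11628 ≈ 0.0065359 - 0.00053014*I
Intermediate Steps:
S(o, B) = 7 (S(o, B) = 4 - 1*(-3) = 4 + 3 = 7)
d = -19 (d = 16 - 35 = -19)
x(H) = 2*√2*√H (x(H) = √(H + H*7) = √(H + 7*H) = √(8*H) = 2*√2*√H)
1/(1*152 + x(d)) = 1/(1*152 + 2*√2*√(-19)) = 1/(152 + 2*√2*(I*√19)) = 1/(152 + 2*I*√38)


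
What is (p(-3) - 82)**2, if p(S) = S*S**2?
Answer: 11881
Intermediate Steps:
p(S) = S**3
(p(-3) - 82)**2 = ((-3)**3 - 82)**2 = (-27 - 82)**2 = (-109)**2 = 11881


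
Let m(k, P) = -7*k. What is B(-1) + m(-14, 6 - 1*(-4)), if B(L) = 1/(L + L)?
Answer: 195/2 ≈ 97.500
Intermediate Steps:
B(L) = 1/(2*L)
B(-1) + m(-14, 6 - 1*(-4)) = (½)/(-1) - 7*(-14) = (½)*(-1) + 98 = -½ + 98 = 195/2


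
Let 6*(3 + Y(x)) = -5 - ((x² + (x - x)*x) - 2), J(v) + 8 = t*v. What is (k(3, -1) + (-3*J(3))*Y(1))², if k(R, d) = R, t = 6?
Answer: 12769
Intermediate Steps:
J(v) = -8 + 6*v
Y(x) = -7/2 - x²/6 (Y(x) = -3 + (-5 - ((x² + (x - x)*x) - 2))/6 = -3 + (-5 - ((x² + 0*x) - 2))/6 = -3 + (-5 - ((x² + 0) - 2))/6 = -3 + (-5 - (x² - 2))/6 = -3 + (-5 - (-2 + x²))/6 = -3 + (-5 + (2 - x²))/6 = -3 + (-3 - x²)/6 = -3 + (-½ - x²/6) = -7/2 - x²/6)
(k(3, -1) + (-3*J(3))*Y(1))² = (3 + (-3*(-8 + 6*3))*(-7/2 - ⅙*1²))² = (3 + (-3*(-8 + 18))*(-7/2 - ⅙*1))² = (3 + (-3*10)*(-7/2 - ⅙))² = (3 - 30*(-11/3))² = (3 + 110)² = 113² = 12769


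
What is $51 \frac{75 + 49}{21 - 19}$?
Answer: $3162$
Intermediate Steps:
$51 \frac{75 + 49}{21 - 19} = 51 \cdot \frac{124}{2} = 51 \cdot 124 \cdot \frac{1}{2} = 51 \cdot 62 = 3162$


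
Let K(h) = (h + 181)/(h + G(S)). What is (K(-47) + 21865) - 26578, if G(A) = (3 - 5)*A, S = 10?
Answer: -4715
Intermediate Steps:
G(A) = -2*A
K(h) = (181 + h)/(-20 + h) (K(h) = (h + 181)/(h - 2*10) = (181 + h)/(h - 20) = (181 + h)/(-20 + h))
(K(-47) + 21865) - 26578 = ((181 - 47)/(-20 - 47) + 21865) - 26578 = (134/(-67) + 21865) - 26578 = (-1/67*134 + 21865) - 26578 = (-2 + 21865) - 26578 = 21863 - 26578 = -4715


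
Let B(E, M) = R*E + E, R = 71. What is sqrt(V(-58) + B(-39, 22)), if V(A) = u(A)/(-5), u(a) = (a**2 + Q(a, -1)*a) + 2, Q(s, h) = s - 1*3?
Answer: 4*I*sqrt(6545)/5 ≈ 64.721*I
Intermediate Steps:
Q(s, h) = -3 + s (Q(s, h) = s - 3 = -3 + s)
u(a) = 2 + a**2 + a*(-3 + a) (u(a) = (a**2 + (-3 + a)*a) + 2 = (a**2 + a*(-3 + a)) + 2 = 2 + a**2 + a*(-3 + a))
B(E, M) = 72*E (B(E, M) = 71*E + E = 72*E)
V(A) = -2/5 - A**2/5 - A*(-3 + A)/5 (V(A) = (2 + A**2 + A*(-3 + A))/(-5) = (2 + A**2 + A*(-3 + A))*(-1/5) = -2/5 - A**2/5 - A*(-3 + A)/5)
sqrt(V(-58) + B(-39, 22)) = sqrt((-2/5 - 2/5*(-58)**2 + (3/5)*(-58)) + 72*(-39)) = sqrt((-2/5 - 2/5*3364 - 174/5) - 2808) = sqrt((-2/5 - 6728/5 - 174/5) - 2808) = sqrt(-6904/5 - 2808) = sqrt(-20944/5) = 4*I*sqrt(6545)/5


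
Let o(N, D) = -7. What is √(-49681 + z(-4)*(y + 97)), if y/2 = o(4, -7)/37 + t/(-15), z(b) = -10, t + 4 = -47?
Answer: I*√69429131/37 ≈ 225.2*I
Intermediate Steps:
t = -51 (t = -4 - 47 = -51)
y = 1188/185 (y = 2*(-7/37 - 51/(-15)) = 2*(-7*1/37 - 51*(-1/15)) = 2*(-7/37 + 17/5) = 2*(594/185) = 1188/185 ≈ 6.4216)
√(-49681 + z(-4)*(y + 97)) = √(-49681 - 10*(1188/185 + 97)) = √(-49681 - 10*19133/185) = √(-49681 - 38266/37) = √(-1876463/37) = I*√69429131/37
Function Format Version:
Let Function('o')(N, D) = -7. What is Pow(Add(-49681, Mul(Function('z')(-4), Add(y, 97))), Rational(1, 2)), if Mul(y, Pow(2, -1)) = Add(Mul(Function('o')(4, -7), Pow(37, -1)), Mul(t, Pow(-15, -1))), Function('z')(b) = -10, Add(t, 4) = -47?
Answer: Mul(Rational(1, 37), I, Pow(69429131, Rational(1, 2))) ≈ Mul(225.20, I)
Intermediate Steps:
t = -51 (t = Add(-4, -47) = -51)
y = Rational(1188, 185) (y = Mul(2, Add(Mul(-7, Pow(37, -1)), Mul(-51, Pow(-15, -1)))) = Mul(2, Add(Mul(-7, Rational(1, 37)), Mul(-51, Rational(-1, 15)))) = Mul(2, Add(Rational(-7, 37), Rational(17, 5))) = Mul(2, Rational(594, 185)) = Rational(1188, 185) ≈ 6.4216)
Pow(Add(-49681, Mul(Function('z')(-4), Add(y, 97))), Rational(1, 2)) = Pow(Add(-49681, Mul(-10, Add(Rational(1188, 185), 97))), Rational(1, 2)) = Pow(Add(-49681, Mul(-10, Rational(19133, 185))), Rational(1, 2)) = Pow(Add(-49681, Rational(-38266, 37)), Rational(1, 2)) = Pow(Rational(-1876463, 37), Rational(1, 2)) = Mul(Rational(1, 37), I, Pow(69429131, Rational(1, 2)))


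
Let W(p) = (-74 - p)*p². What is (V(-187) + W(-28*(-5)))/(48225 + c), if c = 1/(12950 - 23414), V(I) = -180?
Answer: -43892085120/504626399 ≈ -86.979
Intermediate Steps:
c = -1/10464 (c = 1/(-10464) = -1/10464 ≈ -9.5566e-5)
W(p) = p²*(-74 - p)
(V(-187) + W(-28*(-5)))/(48225 + c) = (-180 + (-28*(-5))²*(-74 - (-28)*(-5)))/(48225 - 1/10464) = (-180 + 140²*(-74 - 1*140))/(504626399/10464) = (-180 + 19600*(-74 - 140))*(10464/504626399) = (-180 + 19600*(-214))*(10464/504626399) = (-180 - 4194400)*(10464/504626399) = -4194580*10464/504626399 = -43892085120/504626399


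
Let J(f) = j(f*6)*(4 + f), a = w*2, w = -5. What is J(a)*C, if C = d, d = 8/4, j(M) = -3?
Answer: 36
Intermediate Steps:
a = -10 (a = -5*2 = -10)
J(f) = -12 - 3*f (J(f) = -3*(4 + f) = -12 - 3*f)
d = 2 (d = 8*(¼) = 2)
C = 2
J(a)*C = (-12 - 3*(-10))*2 = (-12 + 30)*2 = 18*2 = 36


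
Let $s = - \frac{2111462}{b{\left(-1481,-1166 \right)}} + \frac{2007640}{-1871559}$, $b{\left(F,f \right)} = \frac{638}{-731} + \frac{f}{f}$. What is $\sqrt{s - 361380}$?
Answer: $\frac{i \sqrt{6342502852976853751206}}{19339443} \approx 4118.0 i$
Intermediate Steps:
$b{\left(F,f \right)} = \frac{93}{731}$ ($b{\left(F,f \right)} = 638 \left(- \frac{1}{731}\right) + 1 = - \frac{638}{731} + 1 = \frac{93}{731}$)
$s = - \frac{962903893392706}{58018329}$ ($s = - \frac{2111462}{\frac{93}{731}} + \frac{2007640}{-1871559} = \left(-2111462\right) \frac{731}{93} + 2007640 \left(- \frac{1}{1871559}\right) = - \frac{1543478722}{93} - \frac{2007640}{1871559} = - \frac{962903893392706}{58018329} \approx -1.6597 \cdot 10^{7}$)
$\sqrt{s - 361380} = \sqrt{- \frac{962903893392706}{58018329} - 361380} = \sqrt{- \frac{983870557126726}{58018329}} = \frac{i \sqrt{6342502852976853751206}}{19339443}$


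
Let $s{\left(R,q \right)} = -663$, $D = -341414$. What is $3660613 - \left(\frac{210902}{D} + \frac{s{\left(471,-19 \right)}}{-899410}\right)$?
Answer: $\frac{562034445347004479}{153535582870} \approx 3.6606 \cdot 10^{6}$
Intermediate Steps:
$3660613 - \left(\frac{210902}{D} + \frac{s{\left(471,-19 \right)}}{-899410}\right) = 3660613 - \left(\frac{210902}{-341414} - \frac{663}{-899410}\right) = 3660613 - \left(210902 \left(- \frac{1}{341414}\right) - - \frac{663}{899410}\right) = 3660613 - \left(- \frac{105451}{170707} + \frac{663}{899410}\right) = 3660613 - - \frac{94730505169}{153535582870} = 3660613 + \frac{94730505169}{153535582870} = \frac{562034445347004479}{153535582870}$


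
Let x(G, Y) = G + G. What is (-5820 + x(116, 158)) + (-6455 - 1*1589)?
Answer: -13632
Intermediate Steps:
x(G, Y) = 2*G
(-5820 + x(116, 158)) + (-6455 - 1*1589) = (-5820 + 2*116) + (-6455 - 1*1589) = (-5820 + 232) + (-6455 - 1589) = -5588 - 8044 = -13632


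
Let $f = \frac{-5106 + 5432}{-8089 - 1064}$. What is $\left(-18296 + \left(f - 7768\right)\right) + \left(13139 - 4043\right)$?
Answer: $- \frac{155308430}{9153} \approx -16968.0$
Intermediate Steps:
$f = - \frac{326}{9153}$ ($f = \frac{326}{-9153} = 326 \left(- \frac{1}{9153}\right) = - \frac{326}{9153} \approx -0.035617$)
$\left(-18296 + \left(f - 7768\right)\right) + \left(13139 - 4043\right) = \left(-18296 - \frac{71100830}{9153}\right) + \left(13139 - 4043\right) = \left(-18296 - \frac{71100830}{9153}\right) + 9096 = - \frac{238564118}{9153} + 9096 = - \frac{155308430}{9153}$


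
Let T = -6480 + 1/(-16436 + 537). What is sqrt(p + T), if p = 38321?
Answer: sqrt(8048710682142)/15899 ≈ 178.44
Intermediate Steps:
T = -103025521/15899 (T = -6480 + 1/(-15899) = -6480 - 1/15899 = -103025521/15899 ≈ -6480.0)
sqrt(p + T) = sqrt(38321 - 103025521/15899) = sqrt(506240058/15899) = sqrt(8048710682142)/15899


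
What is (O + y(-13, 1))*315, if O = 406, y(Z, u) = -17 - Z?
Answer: 126630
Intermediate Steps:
(O + y(-13, 1))*315 = (406 + (-17 - 1*(-13)))*315 = (406 + (-17 + 13))*315 = (406 - 4)*315 = 402*315 = 126630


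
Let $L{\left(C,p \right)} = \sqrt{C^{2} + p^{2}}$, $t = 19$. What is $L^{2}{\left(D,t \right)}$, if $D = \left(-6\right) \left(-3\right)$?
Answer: $685$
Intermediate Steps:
$D = 18$
$L^{2}{\left(D,t \right)} = \left(\sqrt{18^{2} + 19^{2}}\right)^{2} = \left(\sqrt{324 + 361}\right)^{2} = \left(\sqrt{685}\right)^{2} = 685$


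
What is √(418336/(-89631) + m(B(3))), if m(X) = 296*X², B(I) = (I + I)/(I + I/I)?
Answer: √590328787690/29877 ≈ 25.716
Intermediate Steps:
B(I) = 2*I/(1 + I) (B(I) = (2*I)/(I + 1) = (2*I)/(1 + I) = 2*I/(1 + I))
√(418336/(-89631) + m(B(3))) = √(418336/(-89631) + 296*(2*3/(1 + 3))²) = √(418336*(-1/89631) + 296*(2*3/4)²) = √(-418336/89631 + 296*(2*3*(¼))²) = √(-418336/89631 + 296*(3/2)²) = √(-418336/89631 + 296*(9/4)) = √(-418336/89631 + 666) = √(59275910/89631) = √590328787690/29877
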